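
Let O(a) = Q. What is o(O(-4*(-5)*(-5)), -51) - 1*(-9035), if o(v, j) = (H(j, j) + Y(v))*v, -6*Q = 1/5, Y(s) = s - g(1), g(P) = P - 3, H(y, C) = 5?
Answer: 8131291/900 ≈ 9034.8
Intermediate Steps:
g(P) = -3 + P
Y(s) = 2 + s (Y(s) = s - (-3 + 1) = s - 1*(-2) = s + 2 = 2 + s)
Q = -1/30 (Q = -1/6/5 = -1/6*1/5 = -1/30 ≈ -0.033333)
O(a) = -1/30
o(v, j) = v*(7 + v) (o(v, j) = (5 + (2 + v))*v = (7 + v)*v = v*(7 + v))
o(O(-4*(-5)*(-5)), -51) - 1*(-9035) = -(7 - 1/30)/30 - 1*(-9035) = -1/30*209/30 + 9035 = -209/900 + 9035 = 8131291/900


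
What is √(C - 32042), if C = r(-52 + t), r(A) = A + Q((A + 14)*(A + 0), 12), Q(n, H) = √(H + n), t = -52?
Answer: √(-32146 + 2*√2343) ≈ 179.02*I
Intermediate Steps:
r(A) = A + √(12 + A*(14 + A)) (r(A) = A + √(12 + (A + 14)*(A + 0)) = A + √(12 + (14 + A)*A) = A + √(12 + A*(14 + A)))
C = -104 + 2*√2343 (C = (-52 - 52) + √(12 + (-52 - 52)*(14 + (-52 - 52))) = -104 + √(12 - 104*(14 - 104)) = -104 + √(12 - 104*(-90)) = -104 + √(12 + 9360) = -104 + √9372 = -104 + 2*√2343 ≈ -7.1909)
√(C - 32042) = √((-104 + 2*√2343) - 32042) = √(-32146 + 2*√2343)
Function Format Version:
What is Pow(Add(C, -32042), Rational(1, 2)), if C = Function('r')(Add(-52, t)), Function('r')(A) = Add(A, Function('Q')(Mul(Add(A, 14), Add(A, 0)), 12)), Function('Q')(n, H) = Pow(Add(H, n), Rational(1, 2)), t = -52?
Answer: Pow(Add(-32146, Mul(2, Pow(2343, Rational(1, 2)))), Rational(1, 2)) ≈ Mul(179.02, I)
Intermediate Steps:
Function('r')(A) = Add(A, Pow(Add(12, Mul(A, Add(14, A))), Rational(1, 2))) (Function('r')(A) = Add(A, Pow(Add(12, Mul(Add(A, 14), Add(A, 0))), Rational(1, 2))) = Add(A, Pow(Add(12, Mul(Add(14, A), A)), Rational(1, 2))) = Add(A, Pow(Add(12, Mul(A, Add(14, A))), Rational(1, 2))))
C = Add(-104, Mul(2, Pow(2343, Rational(1, 2)))) (C = Add(Add(-52, -52), Pow(Add(12, Mul(Add(-52, -52), Add(14, Add(-52, -52)))), Rational(1, 2))) = Add(-104, Pow(Add(12, Mul(-104, Add(14, -104))), Rational(1, 2))) = Add(-104, Pow(Add(12, Mul(-104, -90)), Rational(1, 2))) = Add(-104, Pow(Add(12, 9360), Rational(1, 2))) = Add(-104, Pow(9372, Rational(1, 2))) = Add(-104, Mul(2, Pow(2343, Rational(1, 2)))) ≈ -7.1909)
Pow(Add(C, -32042), Rational(1, 2)) = Pow(Add(Add(-104, Mul(2, Pow(2343, Rational(1, 2)))), -32042), Rational(1, 2)) = Pow(Add(-32146, Mul(2, Pow(2343, Rational(1, 2)))), Rational(1, 2))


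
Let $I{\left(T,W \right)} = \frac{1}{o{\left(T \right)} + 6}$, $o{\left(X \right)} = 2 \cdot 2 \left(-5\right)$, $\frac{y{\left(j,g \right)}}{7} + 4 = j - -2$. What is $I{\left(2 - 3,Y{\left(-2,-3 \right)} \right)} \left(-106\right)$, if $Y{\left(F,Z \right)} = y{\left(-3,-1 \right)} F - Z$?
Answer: $\frac{53}{7} \approx 7.5714$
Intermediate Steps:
$y{\left(j,g \right)} = -14 + 7 j$ ($y{\left(j,g \right)} = -28 + 7 \left(j - -2\right) = -28 + 7 \left(j + 2\right) = -28 + 7 \left(2 + j\right) = -28 + \left(14 + 7 j\right) = -14 + 7 j$)
$o{\left(X \right)} = -20$ ($o{\left(X \right)} = 4 \left(-5\right) = -20$)
$Y{\left(F,Z \right)} = - Z - 35 F$ ($Y{\left(F,Z \right)} = \left(-14 + 7 \left(-3\right)\right) F - Z = \left(-14 - 21\right) F - Z = - 35 F - Z = - Z - 35 F$)
$I{\left(T,W \right)} = - \frac{1}{14}$ ($I{\left(T,W \right)} = \frac{1}{-20 + 6} = \frac{1}{-14} = - \frac{1}{14}$)
$I{\left(2 - 3,Y{\left(-2,-3 \right)} \right)} \left(-106\right) = \left(- \frac{1}{14}\right) \left(-106\right) = \frac{53}{7}$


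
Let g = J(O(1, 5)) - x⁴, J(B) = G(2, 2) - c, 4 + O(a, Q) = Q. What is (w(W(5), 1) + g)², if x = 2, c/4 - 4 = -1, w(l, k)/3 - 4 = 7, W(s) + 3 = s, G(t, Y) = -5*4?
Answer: 225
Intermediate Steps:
G(t, Y) = -20
W(s) = -3 + s
O(a, Q) = -4 + Q
w(l, k) = 33 (w(l, k) = 12 + 3*7 = 12 + 21 = 33)
c = 12 (c = 16 + 4*(-1) = 16 - 4 = 12)
J(B) = -32 (J(B) = -20 - 1*12 = -20 - 12 = -32)
g = -48 (g = -32 - 1*2⁴ = -32 - 1*16 = -32 - 16 = -48)
(w(W(5), 1) + g)² = (33 - 48)² = (-15)² = 225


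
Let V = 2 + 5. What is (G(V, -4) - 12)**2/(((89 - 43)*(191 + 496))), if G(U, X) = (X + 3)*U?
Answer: 361/31602 ≈ 0.011423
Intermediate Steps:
V = 7
G(U, X) = U*(3 + X) (G(U, X) = (3 + X)*U = U*(3 + X))
(G(V, -4) - 12)**2/(((89 - 43)*(191 + 496))) = (7*(3 - 4) - 12)**2/(((89 - 43)*(191 + 496))) = (7*(-1) - 12)**2/((46*687)) = (-7 - 12)**2/31602 = (-19)**2*(1/31602) = 361*(1/31602) = 361/31602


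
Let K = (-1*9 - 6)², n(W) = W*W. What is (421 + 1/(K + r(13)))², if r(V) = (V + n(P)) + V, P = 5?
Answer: 13501742809/76176 ≈ 1.7724e+5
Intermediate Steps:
n(W) = W²
K = 225 (K = (-9 - 6)² = (-15)² = 225)
r(V) = 25 + 2*V (r(V) = (V + 5²) + V = (V + 25) + V = (25 + V) + V = 25 + 2*V)
(421 + 1/(K + r(13)))² = (421 + 1/(225 + (25 + 2*13)))² = (421 + 1/(225 + (25 + 26)))² = (421 + 1/(225 + 51))² = (421 + 1/276)² = (116197/276)² = 13501742809/76176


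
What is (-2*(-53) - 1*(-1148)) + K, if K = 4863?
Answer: 6117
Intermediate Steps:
(-2*(-53) - 1*(-1148)) + K = (-2*(-53) - 1*(-1148)) + 4863 = (106 + 1148) + 4863 = 1254 + 4863 = 6117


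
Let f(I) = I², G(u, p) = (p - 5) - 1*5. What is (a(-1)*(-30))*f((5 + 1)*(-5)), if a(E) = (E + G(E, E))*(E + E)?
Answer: -648000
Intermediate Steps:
G(u, p) = -10 + p (G(u, p) = (-5 + p) - 5 = -10 + p)
a(E) = 2*E*(-10 + 2*E) (a(E) = (E + (-10 + E))*(E + E) = (-10 + 2*E)*(2*E) = 2*E*(-10 + 2*E))
(a(-1)*(-30))*f((5 + 1)*(-5)) = ((4*(-1)*(-5 - 1))*(-30))*((5 + 1)*(-5))² = ((4*(-1)*(-6))*(-30))*(6*(-5))² = (24*(-30))*(-30)² = -720*900 = -648000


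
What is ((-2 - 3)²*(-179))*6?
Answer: -26850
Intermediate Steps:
((-2 - 3)²*(-179))*6 = ((-5)²*(-179))*6 = (25*(-179))*6 = -4475*6 = -26850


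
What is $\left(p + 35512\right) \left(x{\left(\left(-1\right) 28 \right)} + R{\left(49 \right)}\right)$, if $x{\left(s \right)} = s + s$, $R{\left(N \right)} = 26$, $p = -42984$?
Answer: $224160$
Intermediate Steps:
$x{\left(s \right)} = 2 s$
$\left(p + 35512\right) \left(x{\left(\left(-1\right) 28 \right)} + R{\left(49 \right)}\right) = \left(-42984 + 35512\right) \left(2 \left(\left(-1\right) 28\right) + 26\right) = - 7472 \left(2 \left(-28\right) + 26\right) = - 7472 \left(-56 + 26\right) = \left(-7472\right) \left(-30\right) = 224160$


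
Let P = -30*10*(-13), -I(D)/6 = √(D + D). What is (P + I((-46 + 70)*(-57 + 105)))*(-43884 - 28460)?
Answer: -261306528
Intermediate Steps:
I(D) = -6*√2*√D (I(D) = -6*√(D + D) = -6*√2*√D)
P = 3900 (P = -300*(-13) = 3900)
(P + I((-46 + 70)*(-57 + 105)))*(-43884 - 28460) = (3900 - 6*√2*√((-46 + 70)*(-57 + 105)))*(-43884 - 28460) = (3900 - 6*√2*√(24*48))*(-72344) = (3900 - 6*√2*√1152)*(-72344) = (3900 - 6*√2*24*√2)*(-72344) = (3900 - 288)*(-72344) = 3612*(-72344) = -261306528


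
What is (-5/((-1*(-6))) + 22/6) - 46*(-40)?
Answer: 11057/6 ≈ 1842.8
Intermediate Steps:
(-5/((-1*(-6))) + 22/6) - 46*(-40) = (-5/6 + 22*(⅙)) + 1840 = (-5*⅙ + 11/3) + 1840 = (-⅚ + 11/3) + 1840 = 17/6 + 1840 = 11057/6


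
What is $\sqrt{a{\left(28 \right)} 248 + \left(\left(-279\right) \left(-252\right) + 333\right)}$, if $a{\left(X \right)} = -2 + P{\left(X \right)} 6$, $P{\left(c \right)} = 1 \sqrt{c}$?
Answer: $\sqrt{70145 + 2976 \sqrt{7}} \approx 279.32$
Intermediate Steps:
$P{\left(c \right)} = \sqrt{c}$
$a{\left(X \right)} = -2 + 6 \sqrt{X}$ ($a{\left(X \right)} = -2 + \sqrt{X} 6 = -2 + 6 \sqrt{X}$)
$\sqrt{a{\left(28 \right)} 248 + \left(\left(-279\right) \left(-252\right) + 333\right)} = \sqrt{\left(-2 + 6 \sqrt{28}\right) 248 + \left(\left(-279\right) \left(-252\right) + 333\right)} = \sqrt{\left(-2 + 6 \cdot 2 \sqrt{7}\right) 248 + \left(70308 + 333\right)} = \sqrt{\left(-2 + 12 \sqrt{7}\right) 248 + 70641} = \sqrt{\left(-496 + 2976 \sqrt{7}\right) + 70641} = \sqrt{70145 + 2976 \sqrt{7}}$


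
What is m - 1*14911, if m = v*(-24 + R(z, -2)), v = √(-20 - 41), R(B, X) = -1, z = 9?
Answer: -14911 - 25*I*√61 ≈ -14911.0 - 195.26*I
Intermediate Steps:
v = I*√61 (v = √(-61) = I*√61 ≈ 7.8102*I)
m = -25*I*√61 (m = (I*√61)*(-24 - 1) = (I*√61)*(-25) = -25*I*√61 ≈ -195.26*I)
m - 1*14911 = -25*I*√61 - 1*14911 = -25*I*√61 - 14911 = -14911 - 25*I*√61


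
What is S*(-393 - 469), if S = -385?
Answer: 331870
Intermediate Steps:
S*(-393 - 469) = -385*(-393 - 469) = -385*(-862) = 331870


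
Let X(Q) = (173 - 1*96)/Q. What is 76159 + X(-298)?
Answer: 22695305/298 ≈ 76159.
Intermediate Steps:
X(Q) = 77/Q (X(Q) = (173 - 96)/Q = 77/Q)
76159 + X(-298) = 76159 + 77/(-298) = 76159 + 77*(-1/298) = 76159 - 77/298 = 22695305/298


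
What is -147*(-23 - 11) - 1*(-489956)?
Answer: 494954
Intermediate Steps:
-147*(-23 - 11) - 1*(-489956) = -147*(-34) + 489956 = 4998 + 489956 = 494954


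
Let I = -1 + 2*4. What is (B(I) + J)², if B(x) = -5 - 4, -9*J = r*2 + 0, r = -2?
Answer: 5929/81 ≈ 73.198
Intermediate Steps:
I = 7 (I = -1 + 8 = 7)
J = 4/9 (J = -(-2*2 + 0)/9 = -(-4 + 0)/9 = -⅑*(-4) = 4/9 ≈ 0.44444)
B(x) = -9
(B(I) + J)² = (-9 + 4/9)² = (-77/9)² = 5929/81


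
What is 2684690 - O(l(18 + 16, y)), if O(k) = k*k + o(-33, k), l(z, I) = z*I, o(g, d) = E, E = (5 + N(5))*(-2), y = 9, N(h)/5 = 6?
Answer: 2591124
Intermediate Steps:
N(h) = 30 (N(h) = 5*6 = 30)
E = -70 (E = (5 + 30)*(-2) = 35*(-2) = -70)
o(g, d) = -70
l(z, I) = I*z
O(k) = -70 + k² (O(k) = k*k - 70 = k² - 70 = -70 + k²)
2684690 - O(l(18 + 16, y)) = 2684690 - (-70 + (9*(18 + 16))²) = 2684690 - (-70 + (9*34)²) = 2684690 - (-70 + 306²) = 2684690 - (-70 + 93636) = 2684690 - 1*93566 = 2684690 - 93566 = 2591124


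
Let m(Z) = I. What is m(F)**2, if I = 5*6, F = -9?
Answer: 900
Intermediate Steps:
I = 30
m(Z) = 30
m(F)**2 = 30**2 = 900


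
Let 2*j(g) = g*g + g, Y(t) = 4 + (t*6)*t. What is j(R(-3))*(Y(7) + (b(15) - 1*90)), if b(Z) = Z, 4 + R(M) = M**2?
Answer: 3345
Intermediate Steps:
R(M) = -4 + M**2
Y(t) = 4 + 6*t**2 (Y(t) = 4 + (6*t)*t = 4 + 6*t**2)
j(g) = g/2 + g**2/2 (j(g) = (g*g + g)/2 = (g**2 + g)/2 = (g + g**2)/2 = g/2 + g**2/2)
j(R(-3))*(Y(7) + (b(15) - 1*90)) = ((-4 + (-3)**2)*(1 + (-4 + (-3)**2))/2)*((4 + 6*7**2) + (15 - 1*90)) = ((-4 + 9)*(1 + (-4 + 9))/2)*((4 + 6*49) + (15 - 90)) = ((1/2)*5*(1 + 5))*((4 + 294) - 75) = ((1/2)*5*6)*(298 - 75) = 15*223 = 3345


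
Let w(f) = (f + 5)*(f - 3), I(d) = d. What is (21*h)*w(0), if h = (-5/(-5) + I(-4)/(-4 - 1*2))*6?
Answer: -3150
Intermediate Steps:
w(f) = (-3 + f)*(5 + f) (w(f) = (5 + f)*(-3 + f) = (-3 + f)*(5 + f))
h = 10 (h = (-5/(-5) - 4/(-4 - 1*2))*6 = (-5*(-⅕) - 4/(-4 - 2))*6 = (1 - 4/(-6))*6 = (1 - 4*(-⅙))*6 = (1 + ⅔)*6 = (5/3)*6 = 10)
(21*h)*w(0) = (21*10)*(-15 + 0² + 2*0) = 210*(-15 + 0 + 0) = 210*(-15) = -3150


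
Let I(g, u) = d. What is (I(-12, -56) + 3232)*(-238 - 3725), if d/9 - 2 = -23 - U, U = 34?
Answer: -10846731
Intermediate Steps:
d = -495 (d = 18 + 9*(-23 - 1*34) = 18 + 9*(-23 - 34) = 18 + 9*(-57) = 18 - 513 = -495)
I(g, u) = -495
(I(-12, -56) + 3232)*(-238 - 3725) = (-495 + 3232)*(-238 - 3725) = 2737*(-3963) = -10846731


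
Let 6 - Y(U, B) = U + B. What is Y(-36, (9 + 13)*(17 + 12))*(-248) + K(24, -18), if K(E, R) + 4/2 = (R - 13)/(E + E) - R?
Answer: 7095521/48 ≈ 1.4782e+5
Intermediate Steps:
K(E, R) = -2 - R + (-13 + R)/(2*E) (K(E, R) = -2 + ((R - 13)/(E + E) - R) = -2 + ((-13 + R)/((2*E)) - R) = -2 + ((-13 + R)*(1/(2*E)) - R) = -2 + ((-13 + R)/(2*E) - R) = -2 + (-R + (-13 + R)/(2*E)) = -2 - R + (-13 + R)/(2*E))
Y(U, B) = 6 - B - U (Y(U, B) = 6 - (U + B) = 6 - (B + U) = 6 + (-B - U) = 6 - B - U)
Y(-36, (9 + 13)*(17 + 12))*(-248) + K(24, -18) = (6 - (9 + 13)*(17 + 12) - 1*(-36))*(-248) + (½)*(-13 - 18 - 2*24*(2 - 18))/24 = (6 - 22*29 + 36)*(-248) + (½)*(1/24)*(-13 - 18 - 2*24*(-16)) = (6 - 1*638 + 36)*(-248) + (½)*(1/24)*(-13 - 18 + 768) = (6 - 638 + 36)*(-248) + (½)*(1/24)*737 = -596*(-248) + 737/48 = 147808 + 737/48 = 7095521/48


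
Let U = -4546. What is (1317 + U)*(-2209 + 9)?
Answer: 7103800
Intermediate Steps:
(1317 + U)*(-2209 + 9) = (1317 - 4546)*(-2209 + 9) = -3229*(-2200) = 7103800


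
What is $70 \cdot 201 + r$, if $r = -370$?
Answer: $13700$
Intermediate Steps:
$70 \cdot 201 + r = 70 \cdot 201 - 370 = 14070 - 370 = 13700$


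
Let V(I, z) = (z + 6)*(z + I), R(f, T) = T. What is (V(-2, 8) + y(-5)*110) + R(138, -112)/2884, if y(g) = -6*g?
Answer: 348548/103 ≈ 3384.0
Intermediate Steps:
V(I, z) = (6 + z)*(I + z)
(V(-2, 8) + y(-5)*110) + R(138, -112)/2884 = ((8² + 6*(-2) + 6*8 - 2*8) - 6*(-5)*110) - 112/2884 = ((64 - 12 + 48 - 16) + 30*110) - 112*1/2884 = (84 + 3300) - 4/103 = 3384 - 4/103 = 348548/103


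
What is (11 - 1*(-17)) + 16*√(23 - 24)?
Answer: 28 + 16*I ≈ 28.0 + 16.0*I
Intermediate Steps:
(11 - 1*(-17)) + 16*√(23 - 24) = (11 + 17) + 16*√(-1) = 28 + 16*I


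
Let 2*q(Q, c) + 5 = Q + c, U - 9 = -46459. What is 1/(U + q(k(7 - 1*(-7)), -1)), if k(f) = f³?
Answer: -1/45081 ≈ -2.2182e-5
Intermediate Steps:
U = -46450 (U = 9 - 46459 = -46450)
q(Q, c) = -5/2 + Q/2 + c/2 (q(Q, c) = -5/2 + (Q + c)/2 = -5/2 + (Q/2 + c/2) = -5/2 + Q/2 + c/2)
1/(U + q(k(7 - 1*(-7)), -1)) = 1/(-46450 + (-5/2 + (7 - 1*(-7))³/2 + (½)*(-1))) = 1/(-46450 + (-5/2 + (7 + 7)³/2 - ½)) = 1/(-46450 + (-5/2 + (½)*14³ - ½)) = 1/(-46450 + (-5/2 + (½)*2744 - ½)) = 1/(-46450 + (-5/2 + 1372 - ½)) = 1/(-46450 + 1369) = 1/(-45081) = -1/45081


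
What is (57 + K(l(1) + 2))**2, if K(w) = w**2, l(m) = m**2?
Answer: 4356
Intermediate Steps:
(57 + K(l(1) + 2))**2 = (57 + (1**2 + 2)**2)**2 = (57 + (1 + 2)**2)**2 = (57 + 3**2)**2 = (57 + 9)**2 = 66**2 = 4356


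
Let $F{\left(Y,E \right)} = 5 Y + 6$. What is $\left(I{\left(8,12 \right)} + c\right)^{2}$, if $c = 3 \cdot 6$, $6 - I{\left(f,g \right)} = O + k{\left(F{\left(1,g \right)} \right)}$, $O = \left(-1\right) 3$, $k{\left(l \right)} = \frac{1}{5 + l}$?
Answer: $\frac{185761}{256} \approx 725.63$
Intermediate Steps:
$F{\left(Y,E \right)} = 6 + 5 Y$
$O = -3$
$I{\left(f,g \right)} = \frac{143}{16}$ ($I{\left(f,g \right)} = 6 - \left(-3 + \frac{1}{5 + \left(6 + 5 \cdot 1\right)}\right) = 6 - \left(-3 + \frac{1}{5 + \left(6 + 5\right)}\right) = 6 - \left(-3 + \frac{1}{5 + 11}\right) = 6 - \left(-3 + \frac{1}{16}\right) = 6 - - \frac{47}{16} = 6 + \frac{47}{16} = \frac{143}{16}$)
$c = 18$
$\left(I{\left(8,12 \right)} + c\right)^{2} = \left(\frac{143}{16} + 18\right)^{2} = \left(\frac{431}{16}\right)^{2} = \frac{185761}{256}$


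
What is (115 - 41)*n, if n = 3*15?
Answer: 3330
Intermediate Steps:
n = 45
(115 - 41)*n = (115 - 41)*45 = 74*45 = 3330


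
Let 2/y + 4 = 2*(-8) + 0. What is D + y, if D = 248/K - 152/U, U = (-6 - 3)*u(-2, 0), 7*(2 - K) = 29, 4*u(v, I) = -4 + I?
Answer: -2389/18 ≈ -132.72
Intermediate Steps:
u(v, I) = -1 + I/4 (u(v, I) = (-4 + I)/4 = -1 + I/4)
K = -15/7 (K = 2 - ⅐*29 = 2 - 29/7 = -15/7 ≈ -2.1429)
U = 9 (U = (-6 - 3)*(-1 + (¼)*0) = -9*(-1 + 0) = -9*(-1) = 9)
D = -5968/45 (D = 248/(-15/7) - 152/9 = 248*(-7/15) - 152*⅑ = -1736/15 - 152/9 = -5968/45 ≈ -132.62)
y = -⅒ (y = 2/(-4 + (2*(-8) + 0)) = 2/(-4 + (-16 + 0)) = 2/(-4 - 16) = 2/(-20) = 2*(-1/20) = -⅒ ≈ -0.10000)
D + y = -5968/45 - ⅒ = -2389/18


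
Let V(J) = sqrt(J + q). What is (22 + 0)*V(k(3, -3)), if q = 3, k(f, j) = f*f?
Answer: 44*sqrt(3) ≈ 76.210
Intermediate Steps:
k(f, j) = f**2
V(J) = sqrt(3 + J) (V(J) = sqrt(J + 3) = sqrt(3 + J))
(22 + 0)*V(k(3, -3)) = (22 + 0)*sqrt(3 + 3**2) = 22*sqrt(3 + 9) = 22*sqrt(12) = 22*(2*sqrt(3)) = 44*sqrt(3)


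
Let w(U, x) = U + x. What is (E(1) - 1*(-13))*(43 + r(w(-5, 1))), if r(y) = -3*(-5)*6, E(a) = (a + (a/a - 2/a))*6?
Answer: 1729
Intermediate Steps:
E(a) = 6 - 12/a + 6*a (E(a) = (a + (1 - 2/a))*6 = (1 + a - 2/a)*6 = 6 - 12/a + 6*a)
r(y) = 90 (r(y) = 15*6 = 90)
(E(1) - 1*(-13))*(43 + r(w(-5, 1))) = ((6 - 12/1 + 6*1) - 1*(-13))*(43 + 90) = ((6 - 12*1 + 6) + 13)*133 = ((6 - 12 + 6) + 13)*133 = (0 + 13)*133 = 13*133 = 1729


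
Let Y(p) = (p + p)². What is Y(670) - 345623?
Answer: 1449977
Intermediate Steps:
Y(p) = 4*p² (Y(p) = (2*p)² = 4*p²)
Y(670) - 345623 = 4*670² - 345623 = 4*448900 - 345623 = 1795600 - 345623 = 1449977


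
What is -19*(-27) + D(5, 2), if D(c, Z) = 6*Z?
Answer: 525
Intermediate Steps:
-19*(-27) + D(5, 2) = -19*(-27) + 6*2 = 513 + 12 = 525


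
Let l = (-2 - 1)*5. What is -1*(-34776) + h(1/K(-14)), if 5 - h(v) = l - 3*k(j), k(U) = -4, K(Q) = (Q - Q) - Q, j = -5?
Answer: 34784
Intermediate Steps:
K(Q) = -Q (K(Q) = 0 - Q = -Q)
l = -15 (l = -3*5 = -15)
h(v) = 8 (h(v) = 5 - (-15 - 3*(-4)) = 5 - (-15 + 12) = 5 - 1*(-3) = 5 + 3 = 8)
-1*(-34776) + h(1/K(-14)) = -1*(-34776) + 8 = 34776 + 8 = 34784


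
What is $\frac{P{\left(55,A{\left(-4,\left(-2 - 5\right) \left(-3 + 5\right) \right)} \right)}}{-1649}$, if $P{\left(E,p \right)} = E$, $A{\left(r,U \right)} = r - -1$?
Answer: $- \frac{55}{1649} \approx -0.033354$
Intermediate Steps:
$A{\left(r,U \right)} = 1 + r$ ($A{\left(r,U \right)} = r + 1 = 1 + r$)
$\frac{P{\left(55,A{\left(-4,\left(-2 - 5\right) \left(-3 + 5\right) \right)} \right)}}{-1649} = \frac{55}{-1649} = 55 \left(- \frac{1}{1649}\right) = - \frac{55}{1649}$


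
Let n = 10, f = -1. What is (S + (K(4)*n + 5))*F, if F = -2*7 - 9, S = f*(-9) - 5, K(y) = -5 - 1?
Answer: 1173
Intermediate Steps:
K(y) = -6
S = 4 (S = -1*(-9) - 5 = 9 - 5 = 4)
F = -23 (F = -14 - 9 = -23)
(S + (K(4)*n + 5))*F = (4 + (-6*10 + 5))*(-23) = (4 + (-60 + 5))*(-23) = (4 - 55)*(-23) = -51*(-23) = 1173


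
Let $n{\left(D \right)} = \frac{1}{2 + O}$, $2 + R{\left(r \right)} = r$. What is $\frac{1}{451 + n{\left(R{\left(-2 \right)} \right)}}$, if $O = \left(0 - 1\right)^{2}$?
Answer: $\frac{3}{1354} \approx 0.0022157$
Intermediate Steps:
$O = 1$ ($O = \left(-1\right)^{2} = 1$)
$R{\left(r \right)} = -2 + r$
$n{\left(D \right)} = \frac{1}{3}$ ($n{\left(D \right)} = \frac{1}{2 + 1} = \frac{1}{3}$)
$\frac{1}{451 + n{\left(R{\left(-2 \right)} \right)}} = \frac{1}{451 + \frac{1}{3}} = \frac{1}{\frac{1354}{3}} = \frac{3}{1354}$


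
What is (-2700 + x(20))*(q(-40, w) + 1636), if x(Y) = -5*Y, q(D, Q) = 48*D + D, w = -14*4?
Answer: 907200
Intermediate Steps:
w = -56
q(D, Q) = 49*D
(-2700 + x(20))*(q(-40, w) + 1636) = (-2700 - 5*20)*(49*(-40) + 1636) = (-2700 - 100)*(-1960 + 1636) = -2800*(-324) = 907200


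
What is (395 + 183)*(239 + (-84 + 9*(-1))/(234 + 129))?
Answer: 16697264/121 ≈ 1.3799e+5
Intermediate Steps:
(395 + 183)*(239 + (-84 + 9*(-1))/(234 + 129)) = 578*(239 + (-84 - 9)/363) = 578*(239 - 93*1/363) = 578*(239 - 31/121) = 578*(28888/121) = 16697264/121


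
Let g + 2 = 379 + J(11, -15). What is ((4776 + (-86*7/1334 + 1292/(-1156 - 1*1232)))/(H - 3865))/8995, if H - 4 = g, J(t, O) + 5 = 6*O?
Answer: -1901403286/12819262217895 ≈ -0.00014832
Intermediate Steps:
J(t, O) = -5 + 6*O
g = 282 (g = -2 + (379 + (-5 + 6*(-15))) = -2 + (379 + (-5 - 90)) = -2 + (379 - 95) = -2 + 284 = 282)
H = 286 (H = 4 + 282 = 286)
((4776 + (-86*7/1334 + 1292/(-1156 - 1*1232)))/(H - 3865))/8995 = ((4776 + (-86*7/1334 + 1292/(-1156 - 1*1232)))/(286 - 3865))/8995 = ((4776 + (-602*1/1334 + 1292/(-1156 - 1232)))/(-3579))*(1/8995) = ((4776 + (-301/667 + 1292/(-2388)))*(-1/3579))*(1/8995) = ((4776 + (-301/667 + 1292*(-1/2388)))*(-1/3579))*(1/8995) = ((4776 + (-301/667 - 323/597))*(-1/3579))*(1/8995) = ((4776 - 395138/398199)*(-1/3579))*(1/8995) = ((1901403286/398199)*(-1/3579))*(1/8995) = -1901403286/1425154221*1/8995 = -1901403286/12819262217895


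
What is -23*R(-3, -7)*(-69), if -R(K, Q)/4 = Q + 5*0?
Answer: 44436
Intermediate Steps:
R(K, Q) = -4*Q (R(K, Q) = -4*(Q + 5*0) = -4*(Q + 0) = -4*Q)
-23*R(-3, -7)*(-69) = -(-92)*(-7)*(-69) = -23*28*(-69) = -644*(-69) = 44436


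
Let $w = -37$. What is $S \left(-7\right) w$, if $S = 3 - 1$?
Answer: $518$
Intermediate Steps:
$S = 2$ ($S = 3 - 1 = 2$)
$S \left(-7\right) w = 2 \left(-7\right) \left(-37\right) = \left(-14\right) \left(-37\right) = 518$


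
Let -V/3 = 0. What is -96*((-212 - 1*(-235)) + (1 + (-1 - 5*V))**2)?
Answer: -2208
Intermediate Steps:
V = 0 (V = -3*0 = 0)
-96*((-212 - 1*(-235)) + (1 + (-1 - 5*V))**2) = -96*((-212 - 1*(-235)) + (1 + (-1 - 5*0))**2) = -96*((-212 + 235) + (1 + (-1 + 0))**2) = -96*(23 + (1 - 1)**2) = -96*(23 + 0**2) = -96*(23 + 0) = -96*23 = -2208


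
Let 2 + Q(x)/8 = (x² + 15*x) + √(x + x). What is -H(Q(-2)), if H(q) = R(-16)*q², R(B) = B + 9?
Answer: 349440 - 50176*I ≈ 3.4944e+5 - 50176.0*I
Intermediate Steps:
R(B) = 9 + B
Q(x) = -16 + 8*x² + 120*x + 8*√2*√x (Q(x) = -16 + 8*((x² + 15*x) + √(x + x)) = -16 + 8*((x² + 15*x) + √(2*x)) = -16 + 8*((x² + 15*x) + √2*√x) = -16 + 8*(x² + 15*x + √2*√x) = -16 + (8*x² + 120*x + 8*√2*√x) = -16 + 8*x² + 120*x + 8*√2*√x)
H(q) = -7*q² (H(q) = (9 - 16)*q² = -7*q²)
-H(Q(-2)) = -(-7)*(-16 + 8*(-2)² + 120*(-2) + 8*√2*√(-2))² = -(-7)*(-16 + 8*4 - 240 + 8*√2*(I*√2))² = -(-7)*(-16 + 32 - 240 + 16*I)² = -(-7)*(-224 + 16*I)² = 7*(-224 + 16*I)²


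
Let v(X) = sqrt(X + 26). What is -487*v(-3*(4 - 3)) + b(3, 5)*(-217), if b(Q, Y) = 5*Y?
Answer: -5425 - 487*sqrt(23) ≈ -7760.6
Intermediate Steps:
v(X) = sqrt(26 + X)
-487*v(-3*(4 - 3)) + b(3, 5)*(-217) = -487*sqrt(26 - 3*(4 - 3)) + (5*5)*(-217) = -487*sqrt(26 - 3*1) + 25*(-217) = -487*sqrt(26 - 3) - 5425 = -487*sqrt(23) - 5425 = -5425 - 487*sqrt(23)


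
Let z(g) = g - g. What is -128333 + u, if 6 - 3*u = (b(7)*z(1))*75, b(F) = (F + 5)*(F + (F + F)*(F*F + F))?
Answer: -128331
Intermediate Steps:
z(g) = 0
b(F) = (5 + F)*(F + 2*F*(F + F**2)) (b(F) = (5 + F)*(F + (2*F)*(F**2 + F)) = (5 + F)*(F + (2*F)*(F + F**2)) = (5 + F)*(F + 2*F*(F + F**2)))
u = 2 (u = 2 - (7*(5 + 2*7**3 + 11*7 + 12*7**2))*0*75/3 = 2 - (7*(5 + 2*343 + 77 + 12*49))*0*75/3 = 2 - (7*(5 + 686 + 77 + 588))*0*75/3 = 2 - (7*1356)*0*75/3 = 2 - 9492*0*75/3 = 2 - 0*75 = 2 - 1/3*0 = 2 + 0 = 2)
-128333 + u = -128333 + 2 = -128331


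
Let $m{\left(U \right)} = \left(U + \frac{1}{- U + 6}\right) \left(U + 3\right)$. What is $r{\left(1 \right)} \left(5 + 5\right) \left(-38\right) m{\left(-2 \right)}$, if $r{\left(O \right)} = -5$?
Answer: $- \frac{7125}{2} \approx -3562.5$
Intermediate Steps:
$m{\left(U \right)} = \left(3 + U\right) \left(U + \frac{1}{6 - U}\right)$ ($m{\left(U \right)} = \left(U + \frac{1}{6 - U}\right) \left(3 + U\right) = \left(3 + U\right) \left(U + \frac{1}{6 - U}\right)$)
$r{\left(1 \right)} \left(5 + 5\right) \left(-38\right) m{\left(-2 \right)} = - 5 \left(5 + 5\right) \left(-38\right) \frac{-3 + \left(-2\right)^{3} - -38 - 3 \left(-2\right)^{2}}{-6 - 2} = \left(-5\right) 10 \left(-38\right) \frac{-3 - 8 + 38 - 12}{-8} = \left(-50\right) \left(-38\right) \left(- \frac{-3 - 8 + 38 - 12}{8}\right) = 1900 \left(\left(- \frac{1}{8}\right) 15\right) = 1900 \left(- \frac{15}{8}\right) = - \frac{7125}{2}$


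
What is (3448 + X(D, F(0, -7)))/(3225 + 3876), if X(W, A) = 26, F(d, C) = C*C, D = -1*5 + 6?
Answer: 386/789 ≈ 0.48923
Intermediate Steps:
D = 1 (D = -5 + 6 = 1)
F(d, C) = C²
(3448 + X(D, F(0, -7)))/(3225 + 3876) = (3448 + 26)/(3225 + 3876) = 3474/7101 = 3474*(1/7101) = 386/789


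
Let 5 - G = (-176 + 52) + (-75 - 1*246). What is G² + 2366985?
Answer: 2569485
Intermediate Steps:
G = 450 (G = 5 - ((-176 + 52) + (-75 - 1*246)) = 5 - (-124 + (-75 - 246)) = 5 - (-124 - 321) = 5 - 1*(-445) = 5 + 445 = 450)
G² + 2366985 = 450² + 2366985 = 202500 + 2366985 = 2569485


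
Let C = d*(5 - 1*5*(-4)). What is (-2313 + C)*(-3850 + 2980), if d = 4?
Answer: 1925310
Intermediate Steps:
C = 100 (C = 4*(5 - 1*5*(-4)) = 4*(5 - 5*(-4)) = 4*(5 + 20) = 4*25 = 100)
(-2313 + C)*(-3850 + 2980) = (-2313 + 100)*(-3850 + 2980) = -2213*(-870) = 1925310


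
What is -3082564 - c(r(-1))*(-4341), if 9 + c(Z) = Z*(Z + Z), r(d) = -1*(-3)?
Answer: -3043495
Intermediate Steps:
r(d) = 3
c(Z) = -9 + 2*Z² (c(Z) = -9 + Z*(Z + Z) = -9 + Z*(2*Z) = -9 + 2*Z²)
-3082564 - c(r(-1))*(-4341) = -3082564 - (-9 + 2*3²)*(-4341) = -3082564 - (-9 + 2*9)*(-4341) = -3082564 - (-9 + 18)*(-4341) = -3082564 - 9*(-4341) = -3082564 - 1*(-39069) = -3082564 + 39069 = -3043495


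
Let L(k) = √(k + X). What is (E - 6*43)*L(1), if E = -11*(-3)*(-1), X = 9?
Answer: -291*√10 ≈ -920.22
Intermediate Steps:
L(k) = √(9 + k) (L(k) = √(k + 9) = √(9 + k))
E = -33 (E = 33*(-1) = -33)
(E - 6*43)*L(1) = (-33 - 6*43)*√(9 + 1) = (-33 - 258)*√10 = -291*√10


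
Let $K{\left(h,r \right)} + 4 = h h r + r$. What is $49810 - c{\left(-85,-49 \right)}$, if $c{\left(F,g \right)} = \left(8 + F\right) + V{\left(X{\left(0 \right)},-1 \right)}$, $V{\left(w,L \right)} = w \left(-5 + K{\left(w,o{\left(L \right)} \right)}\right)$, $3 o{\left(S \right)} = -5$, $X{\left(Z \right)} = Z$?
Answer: $49887$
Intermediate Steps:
$o{\left(S \right)} = - \frac{5}{3}$ ($o{\left(S \right)} = \frac{1}{3} \left(-5\right) = - \frac{5}{3}$)
$K{\left(h,r \right)} = -4 + r + r h^{2}$ ($K{\left(h,r \right)} = -4 + \left(h h r + r\right) = -4 + \left(h^{2} r + r\right) = -4 + \left(r h^{2} + r\right) = -4 + \left(r + r h^{2}\right) = -4 + r + r h^{2}$)
$V{\left(w,L \right)} = w \left(- \frac{32}{3} - \frac{5 w^{2}}{3}\right)$ ($V{\left(w,L \right)} = w \left(-5 - \left(\frac{17}{3} + \frac{5 w^{2}}{3}\right)\right) = w \left(- \frac{32}{3} - \frac{5 w^{2}}{3}\right)$)
$c{\left(F,g \right)} = 8 + F$ ($c{\left(F,g \right)} = \left(8 + F\right) - 0 \left(32 + 5 \cdot 0^{2}\right) = \left(8 + F\right) - 0 \left(32 + 5 \cdot 0\right) = \left(8 + F\right) - 0 \left(32 + 0\right) = \left(8 + F\right) - 0 \cdot 32 = \left(8 + F\right) + 0 = 8 + F$)
$49810 - c{\left(-85,-49 \right)} = 49810 - \left(8 - 85\right) = 49810 - -77 = 49810 + 77 = 49887$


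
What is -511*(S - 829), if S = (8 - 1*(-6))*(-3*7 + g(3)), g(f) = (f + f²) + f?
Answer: 466543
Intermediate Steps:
g(f) = f² + 2*f
S = -84 (S = (8 - 1*(-6))*(-3*7 + 3*(2 + 3)) = (8 + 6)*(-21 + 3*5) = 14*(-21 + 15) = 14*(-6) = -84)
-511*(S - 829) = -511*(-84 - 829) = -511*(-913) = 466543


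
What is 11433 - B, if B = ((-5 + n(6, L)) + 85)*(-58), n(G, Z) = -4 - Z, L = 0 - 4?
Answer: 16073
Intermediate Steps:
L = -4
B = -4640 (B = ((-5 + (-4 - 1*(-4))) + 85)*(-58) = ((-5 + (-4 + 4)) + 85)*(-58) = ((-5 + 0) + 85)*(-58) = (-5 + 85)*(-58) = 80*(-58) = -4640)
11433 - B = 11433 - 1*(-4640) = 11433 + 4640 = 16073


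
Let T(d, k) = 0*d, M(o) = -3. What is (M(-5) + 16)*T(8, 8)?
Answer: 0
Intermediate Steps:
T(d, k) = 0
(M(-5) + 16)*T(8, 8) = (-3 + 16)*0 = 13*0 = 0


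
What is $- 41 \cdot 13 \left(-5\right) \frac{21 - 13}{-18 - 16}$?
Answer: $- \frac{10660}{17} \approx -627.06$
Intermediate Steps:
$- 41 \cdot 13 \left(-5\right) \frac{21 - 13}{-18 - 16} = \left(-41\right) \left(-65\right) \frac{8}{-34} = 2665 \cdot 8 \left(- \frac{1}{34}\right) = 2665 \left(- \frac{4}{17}\right) = - \frac{10660}{17}$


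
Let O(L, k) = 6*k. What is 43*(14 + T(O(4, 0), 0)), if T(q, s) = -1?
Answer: 559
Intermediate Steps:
43*(14 + T(O(4, 0), 0)) = 43*(14 - 1) = 43*13 = 559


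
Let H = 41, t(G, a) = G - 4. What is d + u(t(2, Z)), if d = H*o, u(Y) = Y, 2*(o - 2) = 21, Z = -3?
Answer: 1021/2 ≈ 510.50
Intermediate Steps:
t(G, a) = -4 + G
o = 25/2 (o = 2 + (½)*21 = 2 + 21/2 = 25/2 ≈ 12.500)
d = 1025/2 (d = 41*(25/2) = 1025/2 ≈ 512.50)
d + u(t(2, Z)) = 1025/2 + (-4 + 2) = 1025/2 - 2 = 1021/2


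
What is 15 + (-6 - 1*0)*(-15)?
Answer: 105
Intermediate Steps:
15 + (-6 - 1*0)*(-15) = 15 + (-6 + 0)*(-15) = 15 - 6*(-15) = 15 + 90 = 105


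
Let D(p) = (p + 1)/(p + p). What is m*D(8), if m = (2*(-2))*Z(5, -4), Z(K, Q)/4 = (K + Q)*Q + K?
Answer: -9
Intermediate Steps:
D(p) = (1 + p)/(2*p) (D(p) = (1 + p)/((2*p)) = (1 + p)*(1/(2*p)) = (1 + p)/(2*p))
Z(K, Q) = 4*K + 4*Q*(K + Q) (Z(K, Q) = 4*((K + Q)*Q + K) = 4*(Q*(K + Q) + K) = 4*(K + Q*(K + Q)) = 4*K + 4*Q*(K + Q))
m = -16 (m = (2*(-2))*(4*5 + 4*(-4)² + 4*5*(-4)) = -4*(20 + 4*16 - 80) = -4*(20 + 64 - 80) = -4*4 = -16)
m*D(8) = -8*(1 + 8)/8 = -8*9/8 = -16*9/16 = -9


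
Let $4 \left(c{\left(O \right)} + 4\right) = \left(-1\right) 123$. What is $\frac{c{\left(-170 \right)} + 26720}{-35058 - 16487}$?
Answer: $- \frac{106741}{206180} \approx -0.51771$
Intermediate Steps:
$c{\left(O \right)} = - \frac{139}{4}$ ($c{\left(O \right)} = -4 + \frac{\left(-1\right) 123}{4} = -4 + \frac{1}{4} \left(-123\right) = -4 - \frac{123}{4} = - \frac{139}{4}$)
$\frac{c{\left(-170 \right)} + 26720}{-35058 - 16487} = \frac{- \frac{139}{4} + 26720}{-35058 - 16487} = \frac{106741}{4 \left(-51545\right)} = \frac{106741}{4} \left(- \frac{1}{51545}\right) = - \frac{106741}{206180}$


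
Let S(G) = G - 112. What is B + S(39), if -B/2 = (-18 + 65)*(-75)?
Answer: 6977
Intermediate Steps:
S(G) = -112 + G
B = 7050 (B = -2*(-18 + 65)*(-75) = -94*(-75) = -2*(-3525) = 7050)
B + S(39) = 7050 + (-112 + 39) = 7050 - 73 = 6977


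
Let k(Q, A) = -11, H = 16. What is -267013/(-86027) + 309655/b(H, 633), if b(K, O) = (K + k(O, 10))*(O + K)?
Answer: 5501029574/55831523 ≈ 98.529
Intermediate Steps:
b(K, O) = (-11 + K)*(K + O) (b(K, O) = (K - 11)*(O + K) = (-11 + K)*(K + O))
-267013/(-86027) + 309655/b(H, 633) = -267013/(-86027) + 309655/(16² - 11*16 - 11*633 + 16*633) = -267013*(-1/86027) + 309655/(256 - 176 - 6963 + 10128) = 267013/86027 + 309655/3245 = 267013/86027 + 309655*(1/3245) = 267013/86027 + 61931/649 = 5501029574/55831523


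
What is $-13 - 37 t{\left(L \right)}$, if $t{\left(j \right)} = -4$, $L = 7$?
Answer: $135$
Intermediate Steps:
$-13 - 37 t{\left(L \right)} = -13 - -148 = -13 + 148 = 135$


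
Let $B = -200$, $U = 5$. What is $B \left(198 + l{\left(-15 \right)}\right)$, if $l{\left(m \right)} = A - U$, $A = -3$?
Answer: $-38000$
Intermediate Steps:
$l{\left(m \right)} = -8$ ($l{\left(m \right)} = -3 - 5 = -8$)
$B \left(198 + l{\left(-15 \right)}\right) = - 200 \left(198 - 8\right) = \left(-200\right) 190 = -38000$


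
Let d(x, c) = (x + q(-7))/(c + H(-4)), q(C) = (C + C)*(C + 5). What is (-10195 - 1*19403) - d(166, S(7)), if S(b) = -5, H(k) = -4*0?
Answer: -147796/5 ≈ -29559.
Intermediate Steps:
q(C) = 2*C*(5 + C) (q(C) = (2*C)*(5 + C) = 2*C*(5 + C))
H(k) = 0
d(x, c) = (28 + x)/c (d(x, c) = (x + 2*(-7)*(5 - 7))/(c + 0) = (x + 2*(-7)*(-2))/c = (x + 28)/c = (28 + x)/c)
(-10195 - 1*19403) - d(166, S(7)) = (-10195 - 1*19403) - (28 + 166)/(-5) = (-10195 - 19403) - (-1)*194/5 = -29598 - 1*(-194/5) = -29598 + 194/5 = -147796/5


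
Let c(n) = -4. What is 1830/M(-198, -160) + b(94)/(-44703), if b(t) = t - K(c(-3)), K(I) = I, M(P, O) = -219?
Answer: -27275984/3263319 ≈ -8.3584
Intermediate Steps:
b(t) = 4 + t (b(t) = t - 1*(-4) = t + 4 = 4 + t)
1830/M(-198, -160) + b(94)/(-44703) = 1830/(-219) + (4 + 94)/(-44703) = 1830*(-1/219) + 98*(-1/44703) = -610/73 - 98/44703 = -27275984/3263319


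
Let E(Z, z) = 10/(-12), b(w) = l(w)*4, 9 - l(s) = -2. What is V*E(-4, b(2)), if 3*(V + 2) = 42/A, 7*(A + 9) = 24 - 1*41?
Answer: 43/16 ≈ 2.6875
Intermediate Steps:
l(s) = 11 (l(s) = 9 - 1*(-2) = 9 + 2 = 11)
A = -80/7 (A = -9 + (24 - 1*41)/7 = -9 + (24 - 41)/7 = -9 + (1/7)*(-17) = -9 - 17/7 = -80/7 ≈ -11.429)
b(w) = 44 (b(w) = 11*4 = 44)
E(Z, z) = -5/6 (E(Z, z) = 10*(-1/12) = -5/6)
V = -129/40 (V = -2 + (42/(-80/7))/3 = -2 + (42*(-7/80))/3 = -2 + (1/3)*(-147/40) = -2 - 49/40 = -129/40 ≈ -3.2250)
V*E(-4, b(2)) = -129/40*(-5/6) = 43/16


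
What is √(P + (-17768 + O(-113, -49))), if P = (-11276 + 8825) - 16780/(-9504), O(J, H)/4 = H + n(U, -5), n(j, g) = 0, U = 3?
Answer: I*√3201121770/396 ≈ 142.88*I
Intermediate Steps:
O(J, H) = 4*H (O(J, H) = 4*(H + 0) = 4*H)
P = -5819381/2376 (P = -2451 - 16780*(-1/9504) = -2451 + 4195/2376 = -5819381/2376 ≈ -2449.2)
√(P + (-17768 + O(-113, -49))) = √(-5819381/2376 + (-17768 + 4*(-49))) = √(-5819381/2376 + (-17768 - 196)) = √(-5819381/2376 - 17964) = √(-48501845/2376) = I*√3201121770/396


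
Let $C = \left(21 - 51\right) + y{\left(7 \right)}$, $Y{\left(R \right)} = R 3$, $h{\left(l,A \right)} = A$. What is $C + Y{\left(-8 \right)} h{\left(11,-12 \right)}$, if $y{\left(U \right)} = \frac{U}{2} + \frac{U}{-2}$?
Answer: $258$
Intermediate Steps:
$y{\left(U \right)} = 0$ ($y{\left(U \right)} = U \frac{1}{2} + U \left(- \frac{1}{2}\right) = \frac{U}{2} - \frac{U}{2} = 0$)
$Y{\left(R \right)} = 3 R$
$C = -30$ ($C = \left(21 - 51\right) + 0 = -30 + 0 = -30$)
$C + Y{\left(-8 \right)} h{\left(11,-12 \right)} = -30 + 3 \left(-8\right) \left(-12\right) = -30 - -288 = -30 + 288 = 258$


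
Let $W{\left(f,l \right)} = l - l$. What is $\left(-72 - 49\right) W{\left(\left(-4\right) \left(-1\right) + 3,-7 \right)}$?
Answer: $0$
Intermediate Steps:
$W{\left(f,l \right)} = 0$
$\left(-72 - 49\right) W{\left(\left(-4\right) \left(-1\right) + 3,-7 \right)} = \left(-72 - 49\right) 0 = \left(-121\right) 0 = 0$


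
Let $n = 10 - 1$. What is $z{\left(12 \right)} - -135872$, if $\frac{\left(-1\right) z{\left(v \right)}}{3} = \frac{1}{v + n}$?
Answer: $\frac{951103}{7} \approx 1.3587 \cdot 10^{5}$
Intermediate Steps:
$n = 9$
$z{\left(v \right)} = - \frac{3}{9 + v}$ ($z{\left(v \right)} = - \frac{3}{v + 9} = - \frac{3}{9 + v}$)
$z{\left(12 \right)} - -135872 = - \frac{3}{9 + 12} - -135872 = - \frac{3}{21} + 135872 = \left(-3\right) \frac{1}{21} + 135872 = - \frac{1}{7} + 135872 = \frac{951103}{7}$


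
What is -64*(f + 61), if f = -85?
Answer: 1536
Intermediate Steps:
-64*(f + 61) = -64*(-85 + 61) = -64*(-24) = 1536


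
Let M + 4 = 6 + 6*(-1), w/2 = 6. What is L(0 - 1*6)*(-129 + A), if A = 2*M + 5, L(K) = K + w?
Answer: -792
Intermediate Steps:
w = 12 (w = 2*6 = 12)
M = -4 (M = -4 + (6 + 6*(-1)) = -4 + (6 - 6) = -4 + 0 = -4)
L(K) = 12 + K (L(K) = K + 12 = 12 + K)
A = -3 (A = 2*(-4) + 5 = -8 + 5 = -3)
L(0 - 1*6)*(-129 + A) = (12 + (0 - 1*6))*(-129 - 3) = (12 + (0 - 6))*(-132) = (12 - 6)*(-132) = 6*(-132) = -792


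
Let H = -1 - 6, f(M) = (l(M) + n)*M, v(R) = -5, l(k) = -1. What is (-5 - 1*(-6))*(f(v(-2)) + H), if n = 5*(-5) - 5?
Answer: 148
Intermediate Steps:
n = -30 (n = -25 - 5 = -30)
f(M) = -31*M (f(M) = (-1 - 30)*M = -31*M)
H = -7
(-5 - 1*(-6))*(f(v(-2)) + H) = (-5 - 1*(-6))*(-31*(-5) - 7) = (-5 + 6)*(155 - 7) = 1*148 = 148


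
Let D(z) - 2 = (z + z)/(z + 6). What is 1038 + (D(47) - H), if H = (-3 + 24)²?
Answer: 31841/53 ≈ 600.77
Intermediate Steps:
H = 441 (H = 21² = 441)
D(z) = 2 + 2*z/(6 + z) (D(z) = 2 + (z + z)/(z + 6) = 2 + (2*z)/(6 + z) = 2 + 2*z/(6 + z))
1038 + (D(47) - H) = 1038 + (4*(3 + 47)/(6 + 47) - 1*441) = 1038 + (4*50/53 - 441) = 1038 + (4*(1/53)*50 - 441) = 1038 + (200/53 - 441) = 1038 - 23173/53 = 31841/53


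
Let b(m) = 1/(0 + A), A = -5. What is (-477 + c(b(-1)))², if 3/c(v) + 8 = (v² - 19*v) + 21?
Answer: 40297350564/177241 ≈ 2.2736e+5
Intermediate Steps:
b(m) = -⅕ (b(m) = 1/(0 - 5) = 1/(-5) = -⅕)
c(v) = 3/(13 + v² - 19*v) (c(v) = 3/(-8 + ((v² - 19*v) + 21)) = 3/(-8 + (21 + v² - 19*v)) = 3/(13 + v² - 19*v))
(-477 + c(b(-1)))² = (-477 + 3/(13 + (-⅕)² - 19*(-⅕)))² = (-477 + 3/(13 + 1/25 + 19/5))² = (-477 + 3/(421/25))² = (-477 + 3*(25/421))² = (-477 + 75/421)² = (-200742/421)² = 40297350564/177241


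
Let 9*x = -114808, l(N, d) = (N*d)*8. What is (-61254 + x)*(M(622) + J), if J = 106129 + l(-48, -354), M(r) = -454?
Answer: -53645212478/3 ≈ -1.7882e+10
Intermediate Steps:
l(N, d) = 8*N*d
x = -114808/9 (x = (⅑)*(-114808) = -114808/9 ≈ -12756.)
J = 242065 (J = 106129 + 8*(-48)*(-354) = 106129 + 135936 = 242065)
(-61254 + x)*(M(622) + J) = (-61254 - 114808/9)*(-454 + 242065) = -666094/9*241611 = -53645212478/3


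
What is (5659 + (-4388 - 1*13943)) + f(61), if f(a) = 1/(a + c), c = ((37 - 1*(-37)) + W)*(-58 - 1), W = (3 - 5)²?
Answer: -57543553/4541 ≈ -12672.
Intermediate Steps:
W = 4 (W = (-2)² = 4)
c = -4602 (c = ((37 - 1*(-37)) + 4)*(-58 - 1) = ((37 + 37) + 4)*(-59) = (74 + 4)*(-59) = 78*(-59) = -4602)
f(a) = 1/(-4602 + a) (f(a) = 1/(a - 4602) = 1/(-4602 + a))
(5659 + (-4388 - 1*13943)) + f(61) = (5659 + (-4388 - 1*13943)) + 1/(-4602 + 61) = (5659 + (-4388 - 13943)) + 1/(-4541) = (5659 - 18331) - 1/4541 = -12672 - 1/4541 = -57543553/4541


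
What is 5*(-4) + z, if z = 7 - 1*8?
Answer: -21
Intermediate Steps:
z = -1 (z = 7 - 8 = -1)
5*(-4) + z = 5*(-4) - 1 = -20 - 1 = -21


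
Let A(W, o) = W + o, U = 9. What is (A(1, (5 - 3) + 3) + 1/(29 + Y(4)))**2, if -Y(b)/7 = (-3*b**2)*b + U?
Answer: 61795321/1716100 ≈ 36.009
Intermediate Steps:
Y(b) = -63 + 21*b**3 (Y(b) = -7*((-3*b**2)*b + 9) = -7*(-3*b**3 + 9) = -7*(9 - 3*b**3) = -63 + 21*b**3)
(A(1, (5 - 3) + 3) + 1/(29 + Y(4)))**2 = ((1 + ((5 - 3) + 3)) + 1/(29 + (-63 + 21*4**3)))**2 = ((1 + (2 + 3)) + 1/(29 + (-63 + 21*64)))**2 = ((1 + 5) + 1/(29 + (-63 + 1344)))**2 = (6 + 1/(29 + 1281))**2 = (6 + 1/1310)**2 = (7861/1310)**2 = 61795321/1716100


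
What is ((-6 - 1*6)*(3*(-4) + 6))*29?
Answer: 2088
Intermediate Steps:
((-6 - 1*6)*(3*(-4) + 6))*29 = ((-6 - 6)*(-12 + 6))*29 = -12*(-6)*29 = 72*29 = 2088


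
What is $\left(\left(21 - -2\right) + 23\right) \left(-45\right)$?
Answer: $-2070$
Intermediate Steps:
$\left(\left(21 - -2\right) + 23\right) \left(-45\right) = \left(\left(21 + 2\right) + 23\right) \left(-45\right) = \left(23 + 23\right) \left(-45\right) = 46 \left(-45\right) = -2070$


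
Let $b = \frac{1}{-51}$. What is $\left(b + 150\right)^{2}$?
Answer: $\frac{58507201}{2601} \approx 22494.0$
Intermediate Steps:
$b = - \frac{1}{51} \approx -0.019608$
$\left(b + 150\right)^{2} = \left(- \frac{1}{51} + 150\right)^{2} = \left(\frac{7649}{51}\right)^{2} = \frac{58507201}{2601}$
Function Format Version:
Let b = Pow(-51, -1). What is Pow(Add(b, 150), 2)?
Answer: Rational(58507201, 2601) ≈ 22494.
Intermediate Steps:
b = Rational(-1, 51) ≈ -0.019608
Pow(Add(b, 150), 2) = Pow(Add(Rational(-1, 51), 150), 2) = Pow(Rational(7649, 51), 2) = Rational(58507201, 2601)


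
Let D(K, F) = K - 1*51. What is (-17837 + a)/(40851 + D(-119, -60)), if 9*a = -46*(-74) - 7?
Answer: -157136/366129 ≈ -0.42918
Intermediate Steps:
D(K, F) = -51 + K (D(K, F) = K - 51 = -51 + K)
a = 3397/9 (a = (-46*(-74) - 7)/9 = (3404 - 7)/9 = (⅑)*3397 = 3397/9 ≈ 377.44)
(-17837 + a)/(40851 + D(-119, -60)) = (-17837 + 3397/9)/(40851 + (-51 - 119)) = -157136/(9*(40851 - 170)) = -157136/9/40681 = -157136/9*1/40681 = -157136/366129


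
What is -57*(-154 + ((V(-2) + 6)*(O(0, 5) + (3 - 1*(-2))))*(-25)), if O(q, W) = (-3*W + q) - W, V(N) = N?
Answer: -76722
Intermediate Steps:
O(q, W) = q - 4*W (O(q, W) = (q - 3*W) - W = q - 4*W)
-57*(-154 + ((V(-2) + 6)*(O(0, 5) + (3 - 1*(-2))))*(-25)) = -57*(-154 + ((-2 + 6)*((0 - 4*5) + (3 - 1*(-2))))*(-25)) = -57*(-154 + (4*((0 - 20) + (3 + 2)))*(-25)) = -57*(-154 + (4*(-20 + 5))*(-25)) = -57*(-154 + (4*(-15))*(-25)) = -57*(-154 - 60*(-25)) = -57*(-154 + 1500) = -57*1346 = -76722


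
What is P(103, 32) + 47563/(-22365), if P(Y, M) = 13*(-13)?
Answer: -3827248/22365 ≈ -171.13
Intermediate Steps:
P(Y, M) = -169
P(103, 32) + 47563/(-22365) = -169 + 47563/(-22365) = -169 + 47563*(-1/22365) = -169 - 47563/22365 = -3827248/22365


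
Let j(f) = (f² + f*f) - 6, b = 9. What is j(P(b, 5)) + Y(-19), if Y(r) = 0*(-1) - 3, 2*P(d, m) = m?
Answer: 7/2 ≈ 3.5000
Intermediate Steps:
P(d, m) = m/2
Y(r) = -3 (Y(r) = 0 - 3 = -3)
j(f) = -6 + 2*f² (j(f) = (f² + f²) - 6 = 2*f² - 6 = -6 + 2*f²)
j(P(b, 5)) + Y(-19) = (-6 + 2*((½)*5)²) - 3 = (-6 + 2*(5/2)²) - 3 = (-6 + 2*(25/4)) - 3 = (-6 + 25/2) - 3 = 13/2 - 3 = 7/2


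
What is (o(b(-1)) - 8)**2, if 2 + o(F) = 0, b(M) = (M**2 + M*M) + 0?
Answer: 100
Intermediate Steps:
b(M) = 2*M**2 (b(M) = (M**2 + M**2) + 0 = 2*M**2 + 0 = 2*M**2)
o(F) = -2 (o(F) = -2 + 0 = -2)
(o(b(-1)) - 8)**2 = (-2 - 8)**2 = (-10)**2 = 100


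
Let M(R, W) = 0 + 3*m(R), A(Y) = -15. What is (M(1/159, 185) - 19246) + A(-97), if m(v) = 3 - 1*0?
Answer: -19252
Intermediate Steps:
m(v) = 3 (m(v) = 3 + 0 = 3)
M(R, W) = 9 (M(R, W) = 0 + 3*3 = 0 + 9 = 9)
(M(1/159, 185) - 19246) + A(-97) = (9 - 19246) - 15 = -19237 - 15 = -19252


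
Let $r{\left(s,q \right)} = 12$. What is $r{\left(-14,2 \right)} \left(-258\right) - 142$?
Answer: $-3238$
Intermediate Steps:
$r{\left(-14,2 \right)} \left(-258\right) - 142 = 12 \left(-258\right) - 142 = -3096 - 142 = -3238$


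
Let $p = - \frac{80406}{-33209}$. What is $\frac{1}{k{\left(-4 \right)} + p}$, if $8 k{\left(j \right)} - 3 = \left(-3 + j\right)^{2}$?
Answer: $\frac{66418}{592529} \approx 0.11209$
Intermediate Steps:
$p = \frac{80406}{33209}$ ($p = \left(-80406\right) \left(- \frac{1}{33209}\right) = \frac{80406}{33209} \approx 2.4212$)
$k{\left(j \right)} = \frac{3}{8} + \frac{\left(-3 + j\right)^{2}}{8}$
$\frac{1}{k{\left(-4 \right)} + p} = \frac{1}{\left(\frac{3}{8} + \frac{\left(-3 - 4\right)^{2}}{8}\right) + \frac{80406}{33209}} = \frac{1}{\left(\frac{3}{8} + \frac{\left(-7\right)^{2}}{8}\right) + \frac{80406}{33209}} = \frac{1}{\left(\frac{3}{8} + \frac{1}{8} \cdot 49\right) + \frac{80406}{33209}} = \frac{1}{\left(\frac{3}{8} + \frac{49}{8}\right) + \frac{80406}{33209}} = \frac{1}{\frac{13}{2} + \frac{80406}{33209}} = \frac{1}{\frac{592529}{66418}} = \frac{66418}{592529}$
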